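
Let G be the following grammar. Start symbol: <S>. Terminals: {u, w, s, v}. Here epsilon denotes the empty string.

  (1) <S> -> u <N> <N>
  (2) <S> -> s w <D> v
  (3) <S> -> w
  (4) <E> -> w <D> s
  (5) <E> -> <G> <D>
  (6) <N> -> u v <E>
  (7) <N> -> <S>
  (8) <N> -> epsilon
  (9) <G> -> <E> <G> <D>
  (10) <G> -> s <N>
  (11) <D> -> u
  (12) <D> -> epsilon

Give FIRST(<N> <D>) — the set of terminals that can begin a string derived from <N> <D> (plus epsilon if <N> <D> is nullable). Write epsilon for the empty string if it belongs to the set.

FIRST(<S>): from <S>->u <N> <N> we get {u}; from <S>->s w <D> v we get {s}; from <S>->w we get {w}. So FIRST(<S>) = {s, u, w}.
FIRST(<D>): from <D>->u we get {u}; from <D>->epsilon we get {epsilon}. So FIRST(<D>) = {epsilon, u}.
FIRST(<N>): from <N>->u v <E> we get {u}; from <N>-><S> we get {s, u, w}; from <N>->epsilon we get {epsilon}. So FIRST(<N>) = {epsilon, s, u, w}.
FIRST(<E>): from <E>->w <D> s we get {w}; from <E>-><G> <D> we get {s, w}. So FIRST(<E>) = {s, w}.
FIRST(<G>): from <G>-><E> <G> <D> we get {s, w}; from <G>->s <N> we get {s}. So FIRST(<G>) = {s, w}.
FIRST(<N> <D>): take FIRST of each symbol in turn, carrying on past any symbol whose FIRST contains epsilon; result {epsilon, s, u, w}.

{epsilon, s, u, w}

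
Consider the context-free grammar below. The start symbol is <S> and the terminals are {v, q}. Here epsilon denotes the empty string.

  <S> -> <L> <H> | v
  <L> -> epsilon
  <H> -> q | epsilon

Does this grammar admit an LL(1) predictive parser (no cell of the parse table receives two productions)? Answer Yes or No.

Yes

FIRST(<S>) = {epsilon, q, v}
FIRST(<L>) = {epsilon}
FIRST(<H>) = {epsilon, q}
FOLLOW(<S>) = {$}
FOLLOW(<L>) = {$, q}
FOLLOW(<H>) = {$}
Each cell of M receives at most one production.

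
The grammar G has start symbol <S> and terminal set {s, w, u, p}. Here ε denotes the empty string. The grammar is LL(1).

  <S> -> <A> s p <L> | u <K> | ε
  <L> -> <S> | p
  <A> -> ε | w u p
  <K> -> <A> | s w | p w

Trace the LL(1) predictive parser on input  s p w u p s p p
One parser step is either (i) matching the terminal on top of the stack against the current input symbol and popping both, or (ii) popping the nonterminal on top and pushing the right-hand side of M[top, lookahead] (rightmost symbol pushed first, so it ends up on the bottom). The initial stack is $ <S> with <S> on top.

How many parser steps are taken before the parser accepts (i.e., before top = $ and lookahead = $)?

14

step 1: stack=$ <S>  input=s p w u p s p p $  — expand <S> -> <A> s p <L>
step 2: stack=$ <L> p s <A>  input=s p w u p s p p $  — expand <A> -> ε
step 3: stack=$ <L> p s  input=s p w u p s p p $  — match s
step 4: stack=$ <L> p  input=p w u p s p p $  — match p
step 5: stack=$ <L>  input=w u p s p p $  — expand <L> -> <S>
step 6: stack=$ <S>  input=w u p s p p $  — expand <S> -> <A> s p <L>
step 7: stack=$ <L> p s <A>  input=w u p s p p $  — expand <A> -> w u p
step 8: stack=$ <L> p s p u w  input=w u p s p p $  — match w
step 9: stack=$ <L> p s p u  input=u p s p p $  — match u
step 10: stack=$ <L> p s p  input=p s p p $  — match p
step 11: stack=$ <L> p s  input=s p p $  — match s
step 12: stack=$ <L> p  input=p p $  — match p
step 13: stack=$ <L>  input=p $  — expand <L> -> p
step 14: stack=$ p  input=p $  — match p
Accept reached after 14 steps.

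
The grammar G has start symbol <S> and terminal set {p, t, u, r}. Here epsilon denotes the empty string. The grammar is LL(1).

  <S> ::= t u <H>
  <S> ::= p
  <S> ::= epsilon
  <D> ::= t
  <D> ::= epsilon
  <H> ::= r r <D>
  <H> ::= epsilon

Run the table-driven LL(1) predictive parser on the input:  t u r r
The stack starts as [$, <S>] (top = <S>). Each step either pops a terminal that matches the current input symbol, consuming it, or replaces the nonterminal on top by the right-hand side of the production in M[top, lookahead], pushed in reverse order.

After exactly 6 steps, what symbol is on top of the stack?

<D>

     Stack      Input      Action
  1  $ <S>      t u r r $  expand <S> ::= t u <H>
  2  $ <H> u t  t u r r $  match t
  3  $ <H> u    u r r $    match u
  4  $ <H>      r r $      expand <H> ::= r r <D>
  5  $ <D> r r  r r $      match r
  6  $ <D> r    r $        match r
Stack after step 6: $ <D> (top = <D>).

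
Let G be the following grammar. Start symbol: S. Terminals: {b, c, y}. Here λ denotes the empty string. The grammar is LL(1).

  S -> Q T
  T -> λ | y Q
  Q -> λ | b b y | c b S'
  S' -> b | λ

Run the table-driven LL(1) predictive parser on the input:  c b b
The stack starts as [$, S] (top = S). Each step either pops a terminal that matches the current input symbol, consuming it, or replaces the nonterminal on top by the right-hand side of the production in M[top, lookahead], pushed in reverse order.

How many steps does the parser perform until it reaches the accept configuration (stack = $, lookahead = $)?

7

     Stack       Input    Action
  1  $ S         c b b $  expand S -> Q T
  2  $ T Q       c b b $  expand Q -> c b S'
  3  $ T S' b c  c b b $  match c
  4  $ T S' b    b b $    match b
  5  $ T S'      b $      expand S' -> b
  6  $ T b       b $      match b
  7  $ T         $        expand T -> λ
Accept reached after 7 steps.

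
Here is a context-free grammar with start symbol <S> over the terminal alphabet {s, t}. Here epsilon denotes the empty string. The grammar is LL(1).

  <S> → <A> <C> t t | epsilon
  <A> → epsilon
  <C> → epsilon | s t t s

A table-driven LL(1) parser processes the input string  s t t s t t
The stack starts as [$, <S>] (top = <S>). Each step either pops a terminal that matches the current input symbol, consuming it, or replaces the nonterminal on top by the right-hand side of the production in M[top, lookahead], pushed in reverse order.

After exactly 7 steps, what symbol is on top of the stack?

step 1: stack=$ <S>  input=s t t s t t $  — expand <S> → <A> <C> t t
step 2: stack=$ t t <C> <A>  input=s t t s t t $  — expand <A> → epsilon
step 3: stack=$ t t <C>  input=s t t s t t $  — expand <C> → s t t s
step 4: stack=$ t t s t t s  input=s t t s t t $  — match s
step 5: stack=$ t t s t t  input=t t s t t $  — match t
step 6: stack=$ t t s t  input=t s t t $  — match t
step 7: stack=$ t t s  input=s t t $  — match s
Stack after step 7: $ t t (top = t).

t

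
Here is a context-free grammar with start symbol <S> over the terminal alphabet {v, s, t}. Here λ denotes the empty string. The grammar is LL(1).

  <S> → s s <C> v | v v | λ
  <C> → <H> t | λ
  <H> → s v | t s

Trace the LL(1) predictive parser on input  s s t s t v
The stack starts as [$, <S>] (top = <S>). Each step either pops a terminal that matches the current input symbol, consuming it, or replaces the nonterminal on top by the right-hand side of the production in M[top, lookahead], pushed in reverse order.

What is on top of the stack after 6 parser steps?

step 1: stack=$ <S>  input=s s t s t v $  — expand <S> → s s <C> v
step 2: stack=$ v <C> s s  input=s s t s t v $  — match s
step 3: stack=$ v <C> s  input=s t s t v $  — match s
step 4: stack=$ v <C>  input=t s t v $  — expand <C> → <H> t
step 5: stack=$ v t <H>  input=t s t v $  — expand <H> → t s
step 6: stack=$ v t s t  input=t s t v $  — match t
Stack after step 6: $ v t s (top = s).

s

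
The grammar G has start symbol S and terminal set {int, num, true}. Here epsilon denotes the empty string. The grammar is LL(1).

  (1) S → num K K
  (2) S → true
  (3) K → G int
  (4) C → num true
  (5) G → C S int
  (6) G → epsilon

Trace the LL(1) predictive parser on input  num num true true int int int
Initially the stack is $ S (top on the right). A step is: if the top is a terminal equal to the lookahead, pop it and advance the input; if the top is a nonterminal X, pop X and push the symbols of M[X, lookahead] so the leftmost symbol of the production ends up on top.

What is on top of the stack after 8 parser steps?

true

step 1: stack=$ S  input=num num true true int int int $  — expand S → num K K
step 2: stack=$ K K num  input=num num true true int int int $  — match num
step 3: stack=$ K K  input=num true true int int int $  — expand K → G int
step 4: stack=$ K int G  input=num true true int int int $  — expand G → C S int
step 5: stack=$ K int int S C  input=num true true int int int $  — expand C → num true
step 6: stack=$ K int int S true num  input=num true true int int int $  — match num
step 7: stack=$ K int int S true  input=true true int int int $  — match true
step 8: stack=$ K int int S  input=true int int int $  — expand S → true
Stack after step 8: $ K int int true (top = true).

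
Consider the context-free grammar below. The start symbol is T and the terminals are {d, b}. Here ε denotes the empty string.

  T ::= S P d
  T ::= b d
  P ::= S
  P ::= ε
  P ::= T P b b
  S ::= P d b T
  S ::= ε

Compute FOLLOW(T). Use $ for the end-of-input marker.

{$, b, d}

FIRST(T) = {b, d}  (via S P d)
FIRST(P) = {ε, b, d}  (via S, T P b b)
FIRST(S) = {ε, b, d}  (via P d b T)
FOLLOW(T) includes $ since T is the start symbol.
FOLLOW(P): in T::=S P d, P is followed by d with FIRST {d}; in P::=T P b b, P is followed by b b with FIRST {b}; in S::=P d b T, P is followed by d b T with FIRST {d}. Thus FOLLOW(P) = {b, d}.
FOLLOW(S): in T::=S P d, S is followed by P d with FIRST {b, d}; in P::=S, the suffix after S is empty, so FOLLOW(S) ⊇ FOLLOW(P) = {b, d}. Thus FOLLOW(S) = {b, d}.
FOLLOW(T): in P::=T P b b, T is followed by P b b with FIRST {b, d}; in S::=P d b T, the suffix after T is empty, so FOLLOW(T) ⊇ FOLLOW(S) = {b, d}. Thus FOLLOW(T) = {$, b, d}.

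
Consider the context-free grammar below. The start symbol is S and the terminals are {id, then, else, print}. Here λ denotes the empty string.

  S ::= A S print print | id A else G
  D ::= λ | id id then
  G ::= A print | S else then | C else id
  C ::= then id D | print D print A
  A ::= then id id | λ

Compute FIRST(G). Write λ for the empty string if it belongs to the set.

{id, print, then}

FIRST(D) = {λ, id}
FIRST(C) = {print, then}
FIRST(A) = {λ, then}
FIRST(S) = {id, then}  (via A S print print)
FIRST(G) = {id, print, then}  (via A print, S else then, C else id)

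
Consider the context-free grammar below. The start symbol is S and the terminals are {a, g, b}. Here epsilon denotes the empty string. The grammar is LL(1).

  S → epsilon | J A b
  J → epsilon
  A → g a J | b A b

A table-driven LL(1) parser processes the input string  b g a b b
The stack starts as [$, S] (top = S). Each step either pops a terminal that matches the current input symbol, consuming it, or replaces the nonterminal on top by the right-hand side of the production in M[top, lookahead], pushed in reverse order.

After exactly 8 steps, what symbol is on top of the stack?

b

step 1: stack=$ S  input=b g a b b $  — expand S → J A b
step 2: stack=$ b A J  input=b g a b b $  — expand J → epsilon
step 3: stack=$ b A  input=b g a b b $  — expand A → b A b
step 4: stack=$ b b A b  input=b g a b b $  — match b
step 5: stack=$ b b A  input=g a b b $  — expand A → g a J
step 6: stack=$ b b J a g  input=g a b b $  — match g
step 7: stack=$ b b J a  input=a b b $  — match a
step 8: stack=$ b b J  input=b b $  — expand J → epsilon
Stack after step 8: $ b b (top = b).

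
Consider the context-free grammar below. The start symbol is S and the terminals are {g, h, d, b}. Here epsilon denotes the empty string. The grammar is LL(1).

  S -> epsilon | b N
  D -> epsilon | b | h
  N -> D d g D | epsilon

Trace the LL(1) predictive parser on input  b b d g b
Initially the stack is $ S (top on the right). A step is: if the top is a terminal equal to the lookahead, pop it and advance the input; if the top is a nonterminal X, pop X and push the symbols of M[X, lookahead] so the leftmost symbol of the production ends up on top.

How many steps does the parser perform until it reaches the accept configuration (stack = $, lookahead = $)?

step 1: stack=$ S  input=b b d g b $  — expand S -> b N
step 2: stack=$ N b  input=b b d g b $  — match b
step 3: stack=$ N  input=b d g b $  — expand N -> D d g D
step 4: stack=$ D g d D  input=b d g b $  — expand D -> b
step 5: stack=$ D g d b  input=b d g b $  — match b
step 6: stack=$ D g d  input=d g b $  — match d
step 7: stack=$ D g  input=g b $  — match g
step 8: stack=$ D  input=b $  — expand D -> b
step 9: stack=$ b  input=b $  — match b
Accept reached after 9 steps.

9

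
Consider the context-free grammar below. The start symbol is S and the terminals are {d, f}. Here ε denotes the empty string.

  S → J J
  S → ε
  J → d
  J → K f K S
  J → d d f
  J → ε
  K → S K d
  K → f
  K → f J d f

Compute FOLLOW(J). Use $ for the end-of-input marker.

FIRST(S): from S→J J we get {ε, d, f}; from S→ε we get {ε}. So FIRST(S) = {ε, d, f}.
FIRST(K): from K→S K d we get {d, f}; from K→f we get {f}; from K→f J d f we get {f}. So FIRST(K) = {d, f}.
FIRST(J): from J→d we get {d}; from J→K f K S we get {d, f}; from J→d d f we get {d}; from J→ε we get {ε}. So FIRST(J) = {ε, d, f}.
FOLLOW(S) includes $ since S is the start symbol.
FOLLOW(S): in J→K f K S, the suffix after S is empty, so FOLLOW(S) ⊇ FOLLOW(J) = {$, d, f}; in K→S K d, S is followed by K d with FIRST {d, f}. Thus FOLLOW(S) = {$, d, f}.
FOLLOW(J): in S→J J (occurrence 1), J is followed by J with FIRST {ε, d, f}; in S→J J (occurrence 1), the suffix after J is nullable, so FOLLOW(J) ⊇ FOLLOW(S) = {$, d, f}; in S→J J (occurrence 2), the suffix after J is empty, so FOLLOW(J) ⊇ FOLLOW(S) = {$, d, f}; in K→f J d f, J is followed by d f with FIRST {d}. Thus FOLLOW(J) = {$, d, f}.
FOLLOW(K): in J→K f K S (occurrence 1), K is followed by f K S with FIRST {f}; in J→K f K S (occurrence 2), K is followed by S with FIRST {ε, d, f}; in J→K f K S (occurrence 2), the suffix after K is nullable, so FOLLOW(K) ⊇ FOLLOW(J) = {$, d, f}; in K→S K d, K is followed by d with FIRST {d}. Thus FOLLOW(K) = {$, d, f}.

{$, d, f}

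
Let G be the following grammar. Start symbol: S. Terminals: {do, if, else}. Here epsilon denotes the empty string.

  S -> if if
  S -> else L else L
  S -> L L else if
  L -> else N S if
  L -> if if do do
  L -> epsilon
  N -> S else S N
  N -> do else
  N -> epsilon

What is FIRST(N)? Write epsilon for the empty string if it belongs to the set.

{epsilon, do, else, if}

FIRST(L) = {epsilon, else, if}
FIRST(S) = {else, if}  (via L L else if)
FIRST(N) = {epsilon, do, else, if}  (via S else S N)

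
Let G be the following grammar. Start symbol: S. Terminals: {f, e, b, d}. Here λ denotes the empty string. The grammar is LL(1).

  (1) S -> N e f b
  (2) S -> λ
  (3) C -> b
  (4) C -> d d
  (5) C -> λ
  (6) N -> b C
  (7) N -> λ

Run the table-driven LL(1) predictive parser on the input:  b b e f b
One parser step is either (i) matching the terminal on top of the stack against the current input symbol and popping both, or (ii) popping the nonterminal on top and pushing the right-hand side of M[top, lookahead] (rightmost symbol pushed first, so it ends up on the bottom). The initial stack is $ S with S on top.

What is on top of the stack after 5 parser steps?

step 1: stack=$ S  input=b b e f b $  — expand S -> N e f b
step 2: stack=$ b f e N  input=b b e f b $  — expand N -> b C
step 3: stack=$ b f e C b  input=b b e f b $  — match b
step 4: stack=$ b f e C  input=b e f b $  — expand C -> b
step 5: stack=$ b f e b  input=b e f b $  — match b
Stack after step 5: $ b f e (top = e).

e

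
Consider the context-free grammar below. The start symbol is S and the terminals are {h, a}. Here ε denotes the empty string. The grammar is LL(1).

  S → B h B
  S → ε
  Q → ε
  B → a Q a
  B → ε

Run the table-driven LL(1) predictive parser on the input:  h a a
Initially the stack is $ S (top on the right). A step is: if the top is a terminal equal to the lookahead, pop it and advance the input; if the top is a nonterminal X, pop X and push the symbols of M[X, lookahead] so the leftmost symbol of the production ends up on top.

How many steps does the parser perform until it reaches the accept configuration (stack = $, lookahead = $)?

step 1: stack=$ S  input=h a a $  — expand S → B h B
step 2: stack=$ B h B  input=h a a $  — expand B → ε
step 3: stack=$ B h  input=h a a $  — match h
step 4: stack=$ B  input=a a $  — expand B → a Q a
step 5: stack=$ a Q a  input=a a $  — match a
step 6: stack=$ a Q  input=a $  — expand Q → ε
step 7: stack=$ a  input=a $  — match a
Accept reached after 7 steps.

7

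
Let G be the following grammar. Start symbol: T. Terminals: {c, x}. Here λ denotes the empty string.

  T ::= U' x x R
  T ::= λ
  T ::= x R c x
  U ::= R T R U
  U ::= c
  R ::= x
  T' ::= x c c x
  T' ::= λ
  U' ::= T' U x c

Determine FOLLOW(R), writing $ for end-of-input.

{$, c, x}

FIRST(R): from R::=x we get {x}. So FIRST(R) = {x}.
FIRST(T'): from T'::=x c c x we get {x}; from T'::=λ we get {λ}. So FIRST(T') = {λ, x}.
FIRST(U): from U::=R T R U we get {x}; from U::=c we get {c}. So FIRST(U) = {c, x}.
FIRST(U'): from U'::=T' U x c we get {c, x}. So FIRST(U') = {c, x}.
FIRST(T): from T::=U' x x R we get {c, x}; from T::=λ we get {λ}; from T::=x R c x we get {x}. So FIRST(T) = {λ, c, x}.
FOLLOW(T) includes $ since T is the start symbol.
FOLLOW(T): in U::=R T R U, T is followed by R U with FIRST {x}. Thus FOLLOW(T) = {$, x}.
FOLLOW(U): in U::=R T R U, the suffix after U is empty (adds nothing new); in U'::=T' U x c, U is followed by x c with FIRST {x}. Thus FOLLOW(U) = {x}.
FOLLOW(R): in T::=U' x x R, the suffix after R is empty, so FOLLOW(R) ⊇ FOLLOW(T) = {$, x}; in T::=x R c x, R is followed by c x with FIRST {c}; in U::=R T R U (occurrence 1), R is followed by T R U with FIRST {c, x}; in U::=R T R U (occurrence 2), R is followed by U with FIRST {c, x}. Thus FOLLOW(R) = {$, c, x}.
FOLLOW(T'): in U'::=T' U x c, T' is followed by U x c with FIRST {c, x}. Thus FOLLOW(T') = {c, x}.
FOLLOW(U'): in T::=U' x x R, U' is followed by x x R with FIRST {x}. Thus FOLLOW(U') = {x}.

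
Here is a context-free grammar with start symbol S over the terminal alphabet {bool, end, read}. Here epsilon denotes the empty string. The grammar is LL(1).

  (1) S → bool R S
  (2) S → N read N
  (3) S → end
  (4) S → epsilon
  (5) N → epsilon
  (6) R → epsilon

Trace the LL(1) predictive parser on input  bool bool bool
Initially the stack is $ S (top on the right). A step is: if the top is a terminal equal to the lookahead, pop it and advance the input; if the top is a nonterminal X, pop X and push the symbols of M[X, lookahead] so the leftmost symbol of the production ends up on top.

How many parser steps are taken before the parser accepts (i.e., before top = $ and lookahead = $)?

step 1: stack=$ S  input=bool bool bool $  — expand S → bool R S
step 2: stack=$ S R bool  input=bool bool bool $  — match bool
step 3: stack=$ S R  input=bool bool $  — expand R → epsilon
step 4: stack=$ S  input=bool bool $  — expand S → bool R S
step 5: stack=$ S R bool  input=bool bool $  — match bool
step 6: stack=$ S R  input=bool $  — expand R → epsilon
step 7: stack=$ S  input=bool $  — expand S → bool R S
step 8: stack=$ S R bool  input=bool $  — match bool
step 9: stack=$ S R  input=$  — expand R → epsilon
step 10: stack=$ S  input=$  — expand S → epsilon
Accept reached after 10 steps.

10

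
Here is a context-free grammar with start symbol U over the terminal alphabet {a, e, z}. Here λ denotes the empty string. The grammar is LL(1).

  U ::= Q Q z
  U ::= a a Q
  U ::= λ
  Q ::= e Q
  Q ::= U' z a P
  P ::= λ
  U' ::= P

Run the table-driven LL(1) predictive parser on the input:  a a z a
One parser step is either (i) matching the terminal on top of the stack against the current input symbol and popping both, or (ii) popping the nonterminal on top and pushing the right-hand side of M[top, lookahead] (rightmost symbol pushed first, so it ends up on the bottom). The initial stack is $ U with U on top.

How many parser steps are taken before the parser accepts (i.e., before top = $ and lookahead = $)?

9

step 1: stack=$ U  input=a a z a $  — expand U ::= a a Q
step 2: stack=$ Q a a  input=a a z a $  — match a
step 3: stack=$ Q a  input=a z a $  — match a
step 4: stack=$ Q  input=z a $  — expand Q ::= U' z a P
step 5: stack=$ P a z U'  input=z a $  — expand U' ::= P
step 6: stack=$ P a z P  input=z a $  — expand P ::= λ
step 7: stack=$ P a z  input=z a $  — match z
step 8: stack=$ P a  input=a $  — match a
step 9: stack=$ P  input=$  — expand P ::= λ
Accept reached after 9 steps.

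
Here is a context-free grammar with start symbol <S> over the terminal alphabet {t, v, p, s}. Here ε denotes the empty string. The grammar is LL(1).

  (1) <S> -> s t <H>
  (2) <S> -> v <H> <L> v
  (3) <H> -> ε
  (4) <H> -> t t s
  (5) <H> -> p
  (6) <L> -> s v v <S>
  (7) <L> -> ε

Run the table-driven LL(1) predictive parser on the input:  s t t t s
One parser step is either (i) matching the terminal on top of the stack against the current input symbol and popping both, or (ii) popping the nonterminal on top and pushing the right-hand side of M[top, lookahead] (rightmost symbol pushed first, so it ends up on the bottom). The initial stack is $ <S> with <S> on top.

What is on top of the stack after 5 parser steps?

t

     Stack      Input        Action
  1  $ <S>      s t t t s $  expand <S> -> s t <H>
  2  $ <H> t s  s t t t s $  match s
  3  $ <H> t    t t t s $    match t
  4  $ <H>      t t s $      expand <H> -> t t s
  5  $ s t t    t t s $      match t
Stack after step 5: $ s t (top = t).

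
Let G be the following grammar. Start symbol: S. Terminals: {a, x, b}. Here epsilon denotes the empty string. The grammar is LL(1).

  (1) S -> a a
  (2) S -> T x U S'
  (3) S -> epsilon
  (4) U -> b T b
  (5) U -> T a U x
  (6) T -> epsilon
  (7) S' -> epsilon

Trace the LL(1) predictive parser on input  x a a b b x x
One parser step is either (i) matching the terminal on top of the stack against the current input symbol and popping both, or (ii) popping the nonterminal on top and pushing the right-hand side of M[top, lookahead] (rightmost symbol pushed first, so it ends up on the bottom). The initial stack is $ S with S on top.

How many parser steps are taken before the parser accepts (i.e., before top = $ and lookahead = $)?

16

step 1: stack=$ S  input=x a a b b x x $  — expand S -> T x U S'
step 2: stack=$ S' U x T  input=x a a b b x x $  — expand T -> epsilon
step 3: stack=$ S' U x  input=x a a b b x x $  — match x
step 4: stack=$ S' U  input=a a b b x x $  — expand U -> T a U x
step 5: stack=$ S' x U a T  input=a a b b x x $  — expand T -> epsilon
step 6: stack=$ S' x U a  input=a a b b x x $  — match a
step 7: stack=$ S' x U  input=a b b x x $  — expand U -> T a U x
step 8: stack=$ S' x x U a T  input=a b b x x $  — expand T -> epsilon
step 9: stack=$ S' x x U a  input=a b b x x $  — match a
step 10: stack=$ S' x x U  input=b b x x $  — expand U -> b T b
step 11: stack=$ S' x x b T b  input=b b x x $  — match b
step 12: stack=$ S' x x b T  input=b x x $  — expand T -> epsilon
step 13: stack=$ S' x x b  input=b x x $  — match b
step 14: stack=$ S' x x  input=x x $  — match x
step 15: stack=$ S' x  input=x $  — match x
step 16: stack=$ S'  input=$  — expand S' -> epsilon
Accept reached after 16 steps.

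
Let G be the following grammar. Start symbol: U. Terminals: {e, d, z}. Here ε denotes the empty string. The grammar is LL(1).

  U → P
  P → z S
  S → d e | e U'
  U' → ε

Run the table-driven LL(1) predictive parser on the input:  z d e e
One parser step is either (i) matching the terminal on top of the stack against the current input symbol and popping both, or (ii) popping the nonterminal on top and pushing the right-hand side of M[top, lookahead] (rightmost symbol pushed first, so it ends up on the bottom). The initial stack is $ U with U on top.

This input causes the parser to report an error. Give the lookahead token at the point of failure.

e

     Stack  Input      Action
  1  $ U    z d e e $  expand U → P
  2  $ P    z d e e $  expand P → z S
  3  $ S z  z d e e $  match z
  4  $ S    d e e $    expand S → d e
  5  $ e d  d e e $    match d
  6  $ e    e e $      match e
  7  $      e $        error: stack empty but input remains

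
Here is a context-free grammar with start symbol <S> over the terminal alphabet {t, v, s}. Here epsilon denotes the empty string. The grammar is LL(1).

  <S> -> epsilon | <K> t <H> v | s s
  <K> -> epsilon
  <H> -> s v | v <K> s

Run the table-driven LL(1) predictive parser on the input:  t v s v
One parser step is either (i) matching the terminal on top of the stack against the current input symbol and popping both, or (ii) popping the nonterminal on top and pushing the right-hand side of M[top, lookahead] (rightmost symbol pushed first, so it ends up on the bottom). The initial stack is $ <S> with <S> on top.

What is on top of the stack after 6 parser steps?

s

step 1: stack=$ <S>  input=t v s v $  — expand <S> -> <K> t <H> v
step 2: stack=$ v <H> t <K>  input=t v s v $  — expand <K> -> epsilon
step 3: stack=$ v <H> t  input=t v s v $  — match t
step 4: stack=$ v <H>  input=v s v $  — expand <H> -> v <K> s
step 5: stack=$ v s <K> v  input=v s v $  — match v
step 6: stack=$ v s <K>  input=s v $  — expand <K> -> epsilon
Stack after step 6: $ v s (top = s).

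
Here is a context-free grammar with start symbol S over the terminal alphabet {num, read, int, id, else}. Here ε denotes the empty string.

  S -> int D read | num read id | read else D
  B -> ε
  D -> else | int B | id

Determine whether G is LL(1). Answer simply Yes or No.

FIRST(S) = {int, num, read}
FIRST(B) = {ε}
FIRST(D) = {else, id, int}
FOLLOW(S) = {$}
FOLLOW(B) = {$, read}
FOLLOW(D) = {$, read}
Each cell of M receives at most one production.

Yes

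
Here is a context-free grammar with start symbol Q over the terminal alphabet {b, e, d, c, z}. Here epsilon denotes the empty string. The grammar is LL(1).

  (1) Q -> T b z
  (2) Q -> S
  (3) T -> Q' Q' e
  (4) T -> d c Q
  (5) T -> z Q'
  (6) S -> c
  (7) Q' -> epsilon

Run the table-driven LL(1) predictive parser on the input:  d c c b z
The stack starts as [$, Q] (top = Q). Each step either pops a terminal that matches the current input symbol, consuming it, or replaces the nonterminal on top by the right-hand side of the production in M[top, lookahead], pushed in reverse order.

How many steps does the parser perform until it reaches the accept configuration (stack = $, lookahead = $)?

step 1: stack=$ Q  input=d c c b z $  — expand Q -> T b z
step 2: stack=$ z b T  input=d c c b z $  — expand T -> d c Q
step 3: stack=$ z b Q c d  input=d c c b z $  — match d
step 4: stack=$ z b Q c  input=c c b z $  — match c
step 5: stack=$ z b Q  input=c b z $  — expand Q -> S
step 6: stack=$ z b S  input=c b z $  — expand S -> c
step 7: stack=$ z b c  input=c b z $  — match c
step 8: stack=$ z b  input=b z $  — match b
step 9: stack=$ z  input=z $  — match z
Accept reached after 9 steps.

9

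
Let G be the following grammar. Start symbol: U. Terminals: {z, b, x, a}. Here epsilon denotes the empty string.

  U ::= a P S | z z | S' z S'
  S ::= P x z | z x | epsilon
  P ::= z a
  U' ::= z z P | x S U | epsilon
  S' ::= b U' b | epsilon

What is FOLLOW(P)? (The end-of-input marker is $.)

{$, b, x, z}

FIRST(P): from P::=z a we get {z}. So FIRST(P) = {z}.
FIRST(U'): from U'::=z z P we get {z}; from U'::=x S U we get {x}; from U'::=epsilon we get {epsilon}. So FIRST(U') = {epsilon, x, z}.
FIRST(S'): from S'::=b U' b we get {b}; from S'::=epsilon we get {epsilon}. So FIRST(S') = {epsilon, b}.
FIRST(U): from U::=a P S we get {a}; from U::=z z we get {z}; from U::=S' z S' we get {b, z}. So FIRST(U) = {a, b, z}.
FIRST(S): from S::=P x z we get {z}; from S::=z x we get {z}; from S::=epsilon we get {epsilon}. So FIRST(S) = {epsilon, z}.
FOLLOW(U) includes $ since U is the start symbol.
FOLLOW(U'): in S'::=b U' b, U' is followed by b with FIRST {b}. Thus FOLLOW(U') = {b}.
FOLLOW(U): in U'::=x S U, the suffix after U is empty, so FOLLOW(U) ⊇ FOLLOW(U') = {b}. Thus FOLLOW(U) = {$, b}.
FOLLOW(S): in U::=a P S, the suffix after S is empty, so FOLLOW(S) ⊇ FOLLOW(U) = {$, b}; in U'::=x S U, S is followed by U with FIRST {a, b, z}. Thus FOLLOW(S) = {$, a, b, z}.
FOLLOW(P): in U::=a P S, P is followed by S with FIRST {epsilon, z}; in U::=a P S, the suffix after P is nullable, so FOLLOW(P) ⊇ FOLLOW(U) = {$, b}; in S::=P x z, P is followed by x z with FIRST {x}; in U'::=z z P, the suffix after P is empty, so FOLLOW(P) ⊇ FOLLOW(U') = {b}. Thus FOLLOW(P) = {$, b, x, z}.
FOLLOW(S'): in U::=S' z S' (occurrence 1), S' is followed by z S' with FIRST {z}; in U::=S' z S' (occurrence 2), the suffix after S' is empty, so FOLLOW(S') ⊇ FOLLOW(U) = {$, b}. Thus FOLLOW(S') = {$, b, z}.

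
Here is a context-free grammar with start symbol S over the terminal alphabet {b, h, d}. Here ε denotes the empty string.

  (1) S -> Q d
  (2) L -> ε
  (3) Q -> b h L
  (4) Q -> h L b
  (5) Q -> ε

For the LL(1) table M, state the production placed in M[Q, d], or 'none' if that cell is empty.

Q -> ε

FIRST(L) = {ε}
FIRST(Q) = {ε, b, h}
FIRST(S) = {b, d, h}  (via Q d)
FOLLOW(S) includes $ since S is the start symbol.
FOLLOW(Q): in S->Q d, Q is followed by d with FIRST {d}. Thus FOLLOW(Q) = {d}.
For Q -> b h L: FIRST(b h L) = {b}, so it goes in M[Q, t] for t ∈ {b}.
For Q -> h L b: FIRST(h L b) = {h}, so it goes in M[Q, t] for t ∈ {h}.
For Q -> ε: FIRST(ε) = {ε}, so it goes in M[Q, t] for t ∈ {}; since ε ∈ FIRST, also for every t ∈ FOLLOW(Q) = {d}.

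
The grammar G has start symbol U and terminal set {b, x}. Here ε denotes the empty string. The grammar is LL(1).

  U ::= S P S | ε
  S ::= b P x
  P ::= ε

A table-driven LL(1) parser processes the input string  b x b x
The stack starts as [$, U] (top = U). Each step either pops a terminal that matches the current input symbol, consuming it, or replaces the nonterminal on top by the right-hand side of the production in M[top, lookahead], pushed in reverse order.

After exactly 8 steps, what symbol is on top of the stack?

P

     Stack        Input      Action
  1  $ U          b x b x $  expand U ::= S P S
  2  $ S P S      b x b x $  expand S ::= b P x
  3  $ S P x P b  b x b x $  match b
  4  $ S P x P    x b x $    expand P ::= ε
  5  $ S P x      x b x $    match x
  6  $ S P        b x $      expand P ::= ε
  7  $ S          b x $      expand S ::= b P x
  8  $ x P b      b x $      match b
Stack after step 8: $ x P (top = P).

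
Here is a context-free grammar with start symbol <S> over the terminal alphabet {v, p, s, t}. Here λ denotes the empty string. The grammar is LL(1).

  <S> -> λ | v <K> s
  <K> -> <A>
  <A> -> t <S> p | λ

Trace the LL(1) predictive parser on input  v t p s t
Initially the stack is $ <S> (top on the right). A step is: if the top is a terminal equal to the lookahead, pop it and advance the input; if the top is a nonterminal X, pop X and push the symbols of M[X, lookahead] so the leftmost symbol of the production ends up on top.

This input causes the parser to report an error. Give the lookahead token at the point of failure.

step 1: stack=$ <S>  input=v t p s t $  — expand <S> -> v <K> s
step 2: stack=$ s <K> v  input=v t p s t $  — match v
step 3: stack=$ s <K>  input=t p s t $  — expand <K> -> <A>
step 4: stack=$ s <A>  input=t p s t $  — expand <A> -> t <S> p
step 5: stack=$ s p <S> t  input=t p s t $  — match t
step 6: stack=$ s p <S>  input=p s t $  — expand <S> -> λ
step 7: stack=$ s p  input=p s t $  — match p
step 8: stack=$ s  input=s t $  — match s
step 9: stack=$  input=t $  — error: stack empty but input remains

t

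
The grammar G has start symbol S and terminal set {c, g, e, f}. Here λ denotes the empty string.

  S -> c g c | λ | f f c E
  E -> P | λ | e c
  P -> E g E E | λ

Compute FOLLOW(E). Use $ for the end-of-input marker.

FIRST(S) = {λ, c, f}
FIRST(E) = {λ, e, g}  (via P)
FIRST(P) = {λ, e, g}  (via E g E E)
FOLLOW(S) includes $ since S is the start symbol.
FOLLOW(S): S appears on no right-hand side. Thus FOLLOW(S) = {$}.
FOLLOW(E): in S->f f c E, the suffix after E is empty, so FOLLOW(E) ⊇ FOLLOW(S) = {$}; in P->E g E E (occurrence 1), E is followed by g E E with FIRST {g}; in P->E g E E (occurrence 2), E is followed by E with FIRST {λ, e, g}; in P->E g E E (occurrence 2), the suffix after E is nullable, so FOLLOW(E) ⊇ FOLLOW(P) = {$, e, g}; in P->E g E E (occurrence 3), the suffix after E is empty, so FOLLOW(E) ⊇ FOLLOW(P) = {$, e, g}. Thus FOLLOW(E) = {$, e, g}.
FOLLOW(P): in E->P, the suffix after P is empty, so FOLLOW(P) ⊇ FOLLOW(E) = {$, e, g}. Thus FOLLOW(P) = {$, e, g}.

{$, e, g}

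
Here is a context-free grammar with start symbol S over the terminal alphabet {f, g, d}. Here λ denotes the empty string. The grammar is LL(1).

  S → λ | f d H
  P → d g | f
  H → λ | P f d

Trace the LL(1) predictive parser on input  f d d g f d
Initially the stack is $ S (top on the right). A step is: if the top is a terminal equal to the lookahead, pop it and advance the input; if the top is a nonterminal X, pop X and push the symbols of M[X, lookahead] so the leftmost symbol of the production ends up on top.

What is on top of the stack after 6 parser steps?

     Stack      Input          Action
  1  $ S        f d d g f d $  expand S → f d H
  2  $ H d f    f d d g f d $  match f
  3  $ H d      d d g f d $    match d
  4  $ H        d g f d $      expand H → P f d
  5  $ d f P    d g f d $      expand P → d g
  6  $ d f g d  d g f d $      match d
Stack after step 6: $ d f g (top = g).

g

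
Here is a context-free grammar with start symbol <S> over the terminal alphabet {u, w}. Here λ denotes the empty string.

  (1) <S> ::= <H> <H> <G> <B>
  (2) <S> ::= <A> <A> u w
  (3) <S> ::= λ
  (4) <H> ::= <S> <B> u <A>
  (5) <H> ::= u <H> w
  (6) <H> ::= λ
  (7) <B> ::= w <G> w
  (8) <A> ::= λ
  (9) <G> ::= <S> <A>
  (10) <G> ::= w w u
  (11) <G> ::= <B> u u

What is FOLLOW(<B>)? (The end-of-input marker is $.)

{$, u, w}

FIRST(<B>) = {w}
FIRST(<A>) = {λ}
FIRST(<S>) = {λ, u, w}  (via <H> <H> <G> <B>, <A> <A> u w)
FIRST(<H>) = {λ, u, w}  (via <S> <B> u <A>)
FIRST(<G>) = {λ, u, w}  (via <S> <A>, <B> u u)
FOLLOW(<S>) includes $ since <S> is the start symbol.
FOLLOW(<H>): in <S>::=<H> <H> <G> <B> (occurrence 1), <H> is followed by <H> <G> <B> with FIRST {u, w}; in <S>::=<H> <H> <G> <B> (occurrence 2), <H> is followed by <G> <B> with FIRST {u, w}; in <H>::=u <H> w, <H> is followed by w with FIRST {w}. Thus FOLLOW(<H>) = {u, w}.
FOLLOW(<G>): in <S>::=<H> <H> <G> <B>, <G> is followed by <B> with FIRST {w}; in <B>::=w <G> w, <G> is followed by w with FIRST {w}. Thus FOLLOW(<G>) = {w}.
FOLLOW(<S>): in <H>::=<S> <B> u <A>, <S> is followed by <B> u <A> with FIRST {w}; in <G>::=<S> <A>, <S> is followed by <A> with FIRST {λ}; in <G>::=<S> <A>, the suffix after <S> is nullable, so FOLLOW(<S>) ⊇ FOLLOW(<G>) = {w}. Thus FOLLOW(<S>) = {$, w}.
FOLLOW(<B>): in <S>::=<H> <H> <G> <B>, the suffix after <B> is empty, so FOLLOW(<B>) ⊇ FOLLOW(<S>) = {$, w}; in <H>::=<S> <B> u <A>, <B> is followed by u <A> with FIRST {u}; in <G>::=<B> u u, <B> is followed by u u with FIRST {u}. Thus FOLLOW(<B>) = {$, u, w}.
FOLLOW(<A>): in <S>::=<A> <A> u w (occurrence 1), <A> is followed by <A> u w with FIRST {u}; in <S>::=<A> <A> u w (occurrence 2), <A> is followed by u w with FIRST {u}; in <H>::=<S> <B> u <A>, the suffix after <A> is empty, so FOLLOW(<A>) ⊇ FOLLOW(<H>) = {u, w}; in <G>::=<S> <A>, the suffix after <A> is empty, so FOLLOW(<A>) ⊇ FOLLOW(<G>) = {w}. Thus FOLLOW(<A>) = {u, w}.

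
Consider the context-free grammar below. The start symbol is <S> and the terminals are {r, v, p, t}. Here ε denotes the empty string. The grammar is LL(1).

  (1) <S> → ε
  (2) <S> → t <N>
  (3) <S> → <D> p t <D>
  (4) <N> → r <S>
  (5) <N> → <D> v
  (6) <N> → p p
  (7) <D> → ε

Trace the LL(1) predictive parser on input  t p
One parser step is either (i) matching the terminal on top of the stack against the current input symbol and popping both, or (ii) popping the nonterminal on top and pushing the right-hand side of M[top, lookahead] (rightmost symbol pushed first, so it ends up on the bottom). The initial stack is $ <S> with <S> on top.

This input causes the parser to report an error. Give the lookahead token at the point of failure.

step 1: stack=$ <S>  input=t p $  — expand <S> → t <N>
step 2: stack=$ <N> t  input=t p $  — match t
step 3: stack=$ <N>  input=p $  — expand <N> → p p
step 4: stack=$ p p  input=p $  — match p
step 5: stack=$ p  input=$  — error: top is terminal p but lookahead is $

$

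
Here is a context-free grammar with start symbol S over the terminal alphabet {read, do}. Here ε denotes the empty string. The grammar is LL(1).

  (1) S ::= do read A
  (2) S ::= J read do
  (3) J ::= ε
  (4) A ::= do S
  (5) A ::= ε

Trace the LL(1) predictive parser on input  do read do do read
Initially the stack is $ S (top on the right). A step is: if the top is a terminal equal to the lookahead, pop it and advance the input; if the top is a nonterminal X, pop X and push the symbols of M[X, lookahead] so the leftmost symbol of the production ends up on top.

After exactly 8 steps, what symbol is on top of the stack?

step 1: stack=$ S  input=do read do do read $  — expand S ::= do read A
step 2: stack=$ A read do  input=do read do do read $  — match do
step 3: stack=$ A read  input=read do do read $  — match read
step 4: stack=$ A  input=do do read $  — expand A ::= do S
step 5: stack=$ S do  input=do do read $  — match do
step 6: stack=$ S  input=do read $  — expand S ::= do read A
step 7: stack=$ A read do  input=do read $  — match do
step 8: stack=$ A read  input=read $  — match read
Stack after step 8: $ A (top = A).

A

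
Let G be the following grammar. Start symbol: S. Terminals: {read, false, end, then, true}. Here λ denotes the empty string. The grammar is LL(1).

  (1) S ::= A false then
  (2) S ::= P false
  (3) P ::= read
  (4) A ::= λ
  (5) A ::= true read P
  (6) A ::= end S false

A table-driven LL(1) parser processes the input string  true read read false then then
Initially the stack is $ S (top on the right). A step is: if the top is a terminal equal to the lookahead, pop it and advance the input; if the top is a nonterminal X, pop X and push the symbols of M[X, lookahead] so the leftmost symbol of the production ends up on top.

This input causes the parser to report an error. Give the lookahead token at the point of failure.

step 1: stack=$ S  input=true read read false then then $  — expand S ::= A false then
step 2: stack=$ then false A  input=true read read false then then $  — expand A ::= true read P
step 3: stack=$ then false P read true  input=true read read false then then $  — match true
step 4: stack=$ then false P read  input=read read false then then $  — match read
step 5: stack=$ then false P  input=read false then then $  — expand P ::= read
step 6: stack=$ then false read  input=read false then then $  — match read
step 7: stack=$ then false  input=false then then $  — match false
step 8: stack=$ then  input=then then $  — match then
step 9: stack=$  input=then $  — error: stack empty but input remains

then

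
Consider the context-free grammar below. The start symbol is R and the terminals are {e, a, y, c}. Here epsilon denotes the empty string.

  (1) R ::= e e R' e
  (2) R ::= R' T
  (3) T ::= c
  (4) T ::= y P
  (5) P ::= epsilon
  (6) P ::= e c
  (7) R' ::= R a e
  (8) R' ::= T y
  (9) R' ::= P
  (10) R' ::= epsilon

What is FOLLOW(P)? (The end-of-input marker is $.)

FIRST(T): from T::=c we get {c}; from T::=y P we get {y}. So FIRST(T) = {c, y}.
FIRST(P): from P::=epsilon we get {epsilon}; from P::=e c we get {e}. So FIRST(P) = {epsilon, e}.
FIRST(R): from R::=e e R' e we get {e}; from R::=R' T we get {c, e, y}. So FIRST(R) = {c, e, y}.
FIRST(R'): from R'::=R a e we get {c, e, y}; from R'::=T y we get {c, y}; from R'::=P we get {epsilon, e}; from R'::=epsilon we get {epsilon}. So FIRST(R') = {epsilon, c, e, y}.
FOLLOW(R) includes $ since R is the start symbol.
FOLLOW(R): in R'::=R a e, R is followed by a e with FIRST {a}. Thus FOLLOW(R) = {$, a}.
FOLLOW(T): in R::=R' T, the suffix after T is empty, so FOLLOW(T) ⊇ FOLLOW(R) = {$, a}; in R'::=T y, T is followed by y with FIRST {y}. Thus FOLLOW(T) = {$, a, y}.
FOLLOW(R'): in R::=e e R' e, R' is followed by e with FIRST {e}; in R::=R' T, R' is followed by T with FIRST {c, y}. Thus FOLLOW(R') = {c, e, y}.
FOLLOW(P): in T::=y P, the suffix after P is empty, so FOLLOW(P) ⊇ FOLLOW(T) = {$, a, y}; in R'::=P, the suffix after P is empty, so FOLLOW(P) ⊇ FOLLOW(R') = {c, e, y}. Thus FOLLOW(P) = {$, a, c, e, y}.

{$, a, c, e, y}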